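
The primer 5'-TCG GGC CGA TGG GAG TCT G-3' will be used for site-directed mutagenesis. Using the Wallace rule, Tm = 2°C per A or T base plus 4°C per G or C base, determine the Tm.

Counting bases: C=4, T=4, G=9, A=2
So N_AT = 6 and N_GC = 13.
Tm = 4·13 + 2·6 = 52 + 12 = 64°C

64°C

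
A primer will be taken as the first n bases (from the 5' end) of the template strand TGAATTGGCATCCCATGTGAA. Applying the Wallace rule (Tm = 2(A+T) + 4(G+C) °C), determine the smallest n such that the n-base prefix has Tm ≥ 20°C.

n = 8

First 7 bases: TGAATTG → Tm = 18°C (< 20°C)
First 8 bases: TGAATTGG → Tm = 22°C (≥ 20°C)
Since every base adds ≥2°C, Tm only increases with n, so the threshold is first crossed at n = 8.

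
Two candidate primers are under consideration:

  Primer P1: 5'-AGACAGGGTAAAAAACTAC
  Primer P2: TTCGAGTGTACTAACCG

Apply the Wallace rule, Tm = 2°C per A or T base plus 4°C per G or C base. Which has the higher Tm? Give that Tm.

Primer P1: A+T=12, G+C=7 → Tm = 2(12)+4(7) = 52°C
Primer P2: A+T=9, G+C=8 → Tm = 2(9)+4(8) = 50°C
52°C vs 50°C → primer P1 is higher.

Primer P1, 52°C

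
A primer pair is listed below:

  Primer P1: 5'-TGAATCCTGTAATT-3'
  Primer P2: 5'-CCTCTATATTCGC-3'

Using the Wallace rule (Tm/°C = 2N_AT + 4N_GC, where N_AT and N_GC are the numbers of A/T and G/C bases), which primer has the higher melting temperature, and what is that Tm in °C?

Primer P2, 38°C

Primer P1: A+T=10, G+C=4 → Tm = 2(10)+4(4) = 36°C
Primer P2: A+T=7, G+C=6 → Tm = 2(7)+4(6) = 38°C
36°C vs 38°C → primer P2 is higher.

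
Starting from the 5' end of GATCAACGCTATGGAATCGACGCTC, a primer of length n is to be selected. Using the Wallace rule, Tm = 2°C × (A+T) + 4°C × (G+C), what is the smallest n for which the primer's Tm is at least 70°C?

n = 23

First 22 bases: GATCAACGCTATGGAATCGACG → Tm = 66°C (< 70°C)
First 23 bases: GATCAACGCTATGGAATCGACGC → Tm = 70°C (≥ 70°C)
Each additional base adds 2°C (A/T) or 4°C (G/C), so Tm is non-decreasing in n; n = 23 is the first length to reach 70°C.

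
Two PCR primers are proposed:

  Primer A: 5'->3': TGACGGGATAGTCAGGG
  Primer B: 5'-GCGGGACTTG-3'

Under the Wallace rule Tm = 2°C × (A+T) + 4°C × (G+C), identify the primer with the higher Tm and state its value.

Primer A, 54°C

Primer A: A+T=7, G+C=10 → Tm = 2(7)+4(10) = 54°C
Primer B: A+T=3, G+C=7 → Tm = 2(3)+4(7) = 34°C
54°C vs 34°C → primer A is higher.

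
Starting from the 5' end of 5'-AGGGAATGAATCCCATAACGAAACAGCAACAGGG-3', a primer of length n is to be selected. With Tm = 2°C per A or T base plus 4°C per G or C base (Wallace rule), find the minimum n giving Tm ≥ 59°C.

n = 21

First 20 bases: AGGGAATGAATCCCATAACG → Tm = 58°C (< 59°C)
First 21 bases: AGGGAATGAATCCCATAACGA → Tm = 60°C (≥ 59°C)
Since every base adds ≥2°C, Tm only increases with n, so the threshold is first crossed at n = 21.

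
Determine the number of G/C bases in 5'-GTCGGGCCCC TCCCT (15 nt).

12

Scanning the sequence gives T=3, A=0, C=8, G=4.
G+C = 4 + 8 = 12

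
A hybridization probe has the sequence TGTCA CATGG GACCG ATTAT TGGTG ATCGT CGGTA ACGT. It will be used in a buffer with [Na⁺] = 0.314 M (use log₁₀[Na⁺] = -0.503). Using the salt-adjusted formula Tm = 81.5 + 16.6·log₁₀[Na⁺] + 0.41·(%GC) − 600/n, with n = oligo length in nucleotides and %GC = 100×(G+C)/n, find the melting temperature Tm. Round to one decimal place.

77.7°C

Length n = 39. Scanning the sequence gives C=7, G=12, T=12, A=8.
G+C = 19, so %GC = 19/39 × 100 = 48.718%
Salt term: 16.6 × (-0.503) = -8.35
GC term: 0.41 × 48.718 = 19.974; length term: −600/39 = −15.385
Tm = 81.5 + (-8.35) + 19.974 − 15.385 = 77.739 → 77.7°C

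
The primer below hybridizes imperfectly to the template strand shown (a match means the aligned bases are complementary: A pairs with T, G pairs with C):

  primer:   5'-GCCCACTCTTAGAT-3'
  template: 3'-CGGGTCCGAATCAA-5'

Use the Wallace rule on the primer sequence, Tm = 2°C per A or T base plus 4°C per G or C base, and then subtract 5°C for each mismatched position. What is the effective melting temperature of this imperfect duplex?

27°C

Primer base counts: A=3, T=4, G=2, C=5 → A+T=7, G+C=7
Perfect-match Tm = 2(7) + 4(7) = 14 + 28 = 42°C
Mismatches (positions where the bases are not complementary): 3 (at positions 6, 7, 13)
Effective Tm = 42 − 3×5 = 42 − 15 = 27°C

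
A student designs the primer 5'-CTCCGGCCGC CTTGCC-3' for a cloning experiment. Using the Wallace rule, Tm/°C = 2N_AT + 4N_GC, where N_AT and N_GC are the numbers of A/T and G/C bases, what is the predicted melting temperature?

58°C

Scanning the sequence gives T=3, G=4, A=0, C=9.
AT pairs contribute 3, GC pairs contribute 13.
Tm = 4·13 + 2·3 = 52 + 6 = 58°C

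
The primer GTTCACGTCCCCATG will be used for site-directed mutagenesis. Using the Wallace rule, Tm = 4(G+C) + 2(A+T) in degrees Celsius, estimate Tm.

48°C

Base counts: G=3, C=6, T=4, A=2
AT pairs contribute 6, GC pairs contribute 9.
Tm = 2×6 + 4×9 = 48°C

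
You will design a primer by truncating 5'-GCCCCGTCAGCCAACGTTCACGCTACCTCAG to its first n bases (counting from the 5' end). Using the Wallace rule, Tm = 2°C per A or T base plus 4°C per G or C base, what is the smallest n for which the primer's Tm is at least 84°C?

n = 26

First 25 bases: GCCCCGTCAGCCAACGTTCACGCTA → Tm = 82°C (< 84°C)
First 26 bases: GCCCCGTCAGCCAACGTTCACGCTAC → Tm = 86°C (≥ 84°C)
Each additional base adds 2°C (A/T) or 4°C (G/C), so Tm is non-decreasing in n; n = 26 is the first length to reach 84°C.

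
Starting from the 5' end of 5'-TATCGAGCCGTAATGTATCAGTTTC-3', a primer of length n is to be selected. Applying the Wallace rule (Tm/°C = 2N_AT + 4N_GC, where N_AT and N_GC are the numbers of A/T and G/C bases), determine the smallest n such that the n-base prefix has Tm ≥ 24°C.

First 7 bases: TATCGAG → Tm = 20°C (< 24°C)
First 8 bases: TATCGAGC → Tm = 24°C (≥ 24°C)
Since every base adds ≥2°C, Tm only increases with n, so the threshold is first crossed at n = 8.

n = 8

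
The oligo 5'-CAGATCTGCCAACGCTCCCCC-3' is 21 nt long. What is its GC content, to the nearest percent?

Counting bases: G=3, C=11, A=4, T=3
G+C = 3 + 11 = 14 out of 21 bases
%GC = 14/21 × 100 = 66.67% ≈ 67%

67%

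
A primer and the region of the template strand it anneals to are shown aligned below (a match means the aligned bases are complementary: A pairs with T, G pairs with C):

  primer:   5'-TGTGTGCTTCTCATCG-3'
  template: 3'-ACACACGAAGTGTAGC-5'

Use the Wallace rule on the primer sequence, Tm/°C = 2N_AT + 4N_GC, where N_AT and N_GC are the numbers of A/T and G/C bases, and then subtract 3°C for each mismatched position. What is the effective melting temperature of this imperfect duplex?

45°C

Primer base counts: A=1, T=7, G=4, C=4 → A+T=8, G+C=8
Perfect-match Tm = 2(8) + 4(8) = 16 + 32 = 48°C
Mismatches (positions where the bases are not complementary): 1 (at position 11)
Effective Tm = 48 − 1×3 = 48 − 3 = 45°C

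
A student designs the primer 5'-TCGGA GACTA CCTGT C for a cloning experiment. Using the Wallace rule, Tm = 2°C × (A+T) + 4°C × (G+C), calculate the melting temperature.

50°C

Counting bases: C=5, G=4, A=3, T=4
A+T = 7, G+C = 9
Tm = 4·9 + 2·7 = 36 + 14 = 50°C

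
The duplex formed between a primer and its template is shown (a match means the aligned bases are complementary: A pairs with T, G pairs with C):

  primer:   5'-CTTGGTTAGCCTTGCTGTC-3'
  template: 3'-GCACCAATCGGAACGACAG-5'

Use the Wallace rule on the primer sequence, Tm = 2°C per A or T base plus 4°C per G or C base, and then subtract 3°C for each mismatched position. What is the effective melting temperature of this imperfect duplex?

55°C

Primer base counts: A=1, T=8, G=5, C=5 → A+T=9, G+C=10
Perfect-match Tm = 2(9) + 4(10) = 18 + 40 = 58°C
Mismatches (positions where the bases are not complementary): 1 (at position 2)
Effective Tm = 58 − 1×3 = 58 − 3 = 55°C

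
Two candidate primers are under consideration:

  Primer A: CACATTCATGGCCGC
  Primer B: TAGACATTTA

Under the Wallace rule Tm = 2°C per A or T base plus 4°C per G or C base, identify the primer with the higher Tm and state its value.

Primer A: A+T=6, G+C=9 → Tm = 2(6)+4(9) = 48°C
Primer B: A+T=8, G+C=2 → Tm = 2(8)+4(2) = 24°C
48°C vs 24°C → primer A is higher.

Primer A, 48°C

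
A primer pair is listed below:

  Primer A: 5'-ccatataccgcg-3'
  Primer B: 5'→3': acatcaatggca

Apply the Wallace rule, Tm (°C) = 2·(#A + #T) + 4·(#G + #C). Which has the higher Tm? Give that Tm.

Primer A, 38°C

Primer A: A+T=5, G+C=7 → Tm = 2(5)+4(7) = 38°C
Primer B: A+T=7, G+C=5 → Tm = 2(7)+4(5) = 34°C
38°C vs 34°C → primer A is higher.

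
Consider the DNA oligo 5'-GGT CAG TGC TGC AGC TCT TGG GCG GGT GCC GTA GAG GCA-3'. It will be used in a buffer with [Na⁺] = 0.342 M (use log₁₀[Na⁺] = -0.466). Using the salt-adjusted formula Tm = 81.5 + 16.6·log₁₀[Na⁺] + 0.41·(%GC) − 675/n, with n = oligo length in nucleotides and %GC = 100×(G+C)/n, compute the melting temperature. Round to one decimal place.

83.8°C

Length n = 39. Base counts: A=5, G=17, T=8, C=9
G+C = 26, so %GC = 26/39 × 100 = 66.667%
Salt term: 16.6 × (-0.466) = -7.736
GC term: 0.41 × 66.667 = 27.333; length term: −675/39 = −17.308
Tm = 81.5 + (-7.736) + 27.333 − 17.308 = 83.789 → 83.8°C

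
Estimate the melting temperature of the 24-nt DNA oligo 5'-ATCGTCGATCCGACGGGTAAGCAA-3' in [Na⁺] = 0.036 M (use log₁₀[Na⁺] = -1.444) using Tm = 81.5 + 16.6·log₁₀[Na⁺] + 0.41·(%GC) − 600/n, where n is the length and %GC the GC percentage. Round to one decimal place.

Length n = 24. Counting bases: G=7, T=4, A=7, C=6
G+C = 13, so %GC = 13/24 × 100 = 54.167%
Salt term: 16.6 × (-1.444) = -23.97
GC term: 0.41 × 54.167 = 22.208; length term: −600/24 = −25
Tm = 81.5 + (-23.97) + 22.208 − 25 = 54.738 → 54.7°C

54.7°C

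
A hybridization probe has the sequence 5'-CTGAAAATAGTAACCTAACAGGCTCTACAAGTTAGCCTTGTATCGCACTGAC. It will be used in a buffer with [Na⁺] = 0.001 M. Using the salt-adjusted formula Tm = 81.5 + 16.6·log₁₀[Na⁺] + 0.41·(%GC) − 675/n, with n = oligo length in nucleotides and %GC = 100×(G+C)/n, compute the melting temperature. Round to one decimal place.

Length n = 52. Counting bases: T=13, G=9, A=17, C=13
G+C = 22, so %GC = 22/52 × 100 = 42.308%
Salt term: 16.6 × (-3) = -49.8
GC term: 0.41 × 42.308 = 17.346; length term: −675/52 = −12.981
Tm = 81.5 + (-49.8) + 17.346 − 12.981 = 36.065 → 36.1°C

36.1°C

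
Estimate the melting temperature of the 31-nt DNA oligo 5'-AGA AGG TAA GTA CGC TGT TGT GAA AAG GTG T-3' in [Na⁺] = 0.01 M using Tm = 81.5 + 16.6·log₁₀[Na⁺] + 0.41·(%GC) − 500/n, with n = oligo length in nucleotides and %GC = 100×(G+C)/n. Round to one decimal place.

49.4°C

Length n = 31. Counting bases: G=11, C=2, T=8, A=10
G+C = 13, so %GC = 13/31 × 100 = 41.935%
Salt term: 16.6 × (-2) = -33.2
GC term: 0.41 × 41.935 = 17.193; length term: −500/31 = −16.129
Tm = 81.5 + (-33.2) + 17.193 − 16.129 = 49.364 → 49.4°C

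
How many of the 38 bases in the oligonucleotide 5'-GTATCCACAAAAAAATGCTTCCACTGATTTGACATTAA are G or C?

12

Base counts: A=15, T=11, G=4, C=8
Total G or C: 4 + 8 = 12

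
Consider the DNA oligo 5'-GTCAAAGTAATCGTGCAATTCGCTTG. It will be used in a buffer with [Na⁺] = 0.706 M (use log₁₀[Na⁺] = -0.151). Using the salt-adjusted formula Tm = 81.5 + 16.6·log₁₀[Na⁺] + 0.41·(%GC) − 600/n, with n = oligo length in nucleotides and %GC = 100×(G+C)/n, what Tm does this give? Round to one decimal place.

Length n = 26. Counting bases: G=6, A=7, C=5, T=8
G+C = 11, so %GC = 11/26 × 100 = 42.308%
Salt term: 16.6 × (-0.151) = -2.507
GC term: 0.41 × 42.308 = 17.346; length term: −600/26 = −23.077
Tm = 81.5 + (-2.507) + 17.346 − 23.077 = 73.262 → 73.3°C

73.3°C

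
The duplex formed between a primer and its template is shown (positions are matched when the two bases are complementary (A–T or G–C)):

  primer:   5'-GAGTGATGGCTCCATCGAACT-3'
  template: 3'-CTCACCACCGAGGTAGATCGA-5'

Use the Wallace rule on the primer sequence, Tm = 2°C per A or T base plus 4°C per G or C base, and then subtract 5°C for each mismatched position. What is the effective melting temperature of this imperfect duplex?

49°C

Primer base counts: A=5, T=5, G=6, C=5 → A+T=10, G+C=11
Perfect-match Tm = 2(10) + 4(11) = 20 + 44 = 64°C
Mismatches (positions where the bases are not complementary): 3 (at positions 6, 17, 19)
Effective Tm = 64 − 3×5 = 64 − 15 = 49°C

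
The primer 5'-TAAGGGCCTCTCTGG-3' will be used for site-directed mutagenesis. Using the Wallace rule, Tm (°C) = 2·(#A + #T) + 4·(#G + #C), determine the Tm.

Base counts: G=5, C=4, T=4, A=2
A+T = 6, G+C = 9
Tm = 2×6 + 4×9 = 48°C

48°C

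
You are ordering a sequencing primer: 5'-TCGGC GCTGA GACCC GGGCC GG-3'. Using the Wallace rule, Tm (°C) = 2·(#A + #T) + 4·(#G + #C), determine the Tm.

80°C

Base counts: A=2, C=8, T=2, G=10
AT pairs contribute 4, GC pairs contribute 18.
Tm = 2×4 + 4×18 = 80°C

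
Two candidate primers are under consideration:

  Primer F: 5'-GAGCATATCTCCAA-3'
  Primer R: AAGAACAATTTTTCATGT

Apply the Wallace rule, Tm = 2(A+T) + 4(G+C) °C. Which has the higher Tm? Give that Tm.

Primer R, 44°C

Primer F: A+T=8, G+C=6 → Tm = 2(8)+4(6) = 40°C
Primer R: A+T=14, G+C=4 → Tm = 2(14)+4(4) = 44°C
40°C vs 44°C → primer R is higher.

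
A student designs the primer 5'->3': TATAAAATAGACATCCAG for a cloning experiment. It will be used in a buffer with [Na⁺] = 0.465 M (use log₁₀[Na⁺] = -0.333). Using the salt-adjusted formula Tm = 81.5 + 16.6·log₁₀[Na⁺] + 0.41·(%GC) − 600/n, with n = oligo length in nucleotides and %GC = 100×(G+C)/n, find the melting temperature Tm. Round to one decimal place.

Length n = 18. C=3, T=4, A=9, G=2
G+C = 5, so %GC = 5/18 × 100 = 27.778%
Salt term: 16.6 × (-0.333) = -5.528
GC term: 0.41 × 27.778 = 11.389; length term: −600/18 = −33.333
Tm = 81.5 + (-5.528) + 11.389 − 33.333 = 54.028 → 54.0°C

54.0°C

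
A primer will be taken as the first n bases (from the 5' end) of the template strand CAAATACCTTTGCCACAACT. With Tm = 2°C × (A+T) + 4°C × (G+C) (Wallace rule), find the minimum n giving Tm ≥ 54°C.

First 18 bases: CAAATACCTTTGCCACAA → Tm = 50°C (< 54°C)
First 19 bases: CAAATACCTTTGCCACAAC → Tm = 54°C (≥ 54°C)
Since every base adds ≥2°C, Tm only increases with n, so the threshold is first crossed at n = 19.

n = 19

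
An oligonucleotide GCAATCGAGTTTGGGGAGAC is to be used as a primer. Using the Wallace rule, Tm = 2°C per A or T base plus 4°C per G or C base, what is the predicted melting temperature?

62°C

Scanning the sequence gives A=5, G=8, C=3, T=4.
A+T = 9, G+C = 11
Tm = 4·11 + 2·9 = 44 + 18 = 62°C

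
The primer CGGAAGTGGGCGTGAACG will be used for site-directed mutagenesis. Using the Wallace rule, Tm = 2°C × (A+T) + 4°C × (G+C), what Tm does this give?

60°C

A=4, C=3, G=9, T=2
A+T = 6, G+C = 12
Tm = 2×6 + 4×12 = 60°C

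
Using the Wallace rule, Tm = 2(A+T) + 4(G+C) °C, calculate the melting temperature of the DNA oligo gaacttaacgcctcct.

Counting bases: G=2, T=4, C=6, A=4
AT pairs contribute 8, GC pairs contribute 8.
Tm = 2(8) + 4(8) = 16 + 32 = 48°C

48°C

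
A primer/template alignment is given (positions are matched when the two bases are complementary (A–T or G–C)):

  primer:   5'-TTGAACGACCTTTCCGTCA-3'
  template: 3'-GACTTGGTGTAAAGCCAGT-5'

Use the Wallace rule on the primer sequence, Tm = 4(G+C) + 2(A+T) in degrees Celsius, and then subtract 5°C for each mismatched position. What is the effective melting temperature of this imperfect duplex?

36°C

Primer base counts: A=4, T=6, G=3, C=6 → A+T=10, G+C=9
Perfect-match Tm = 2(10) + 4(9) = 20 + 36 = 56°C
Mismatches (positions where the bases are not complementary): 4 (at positions 1, 7, 10, 15)
Effective Tm = 56 − 4×5 = 56 − 20 = 36°C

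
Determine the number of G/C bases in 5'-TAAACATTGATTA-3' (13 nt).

2

Base counts: T=5, C=1, G=1, A=6
Total G or C: 1 + 1 = 2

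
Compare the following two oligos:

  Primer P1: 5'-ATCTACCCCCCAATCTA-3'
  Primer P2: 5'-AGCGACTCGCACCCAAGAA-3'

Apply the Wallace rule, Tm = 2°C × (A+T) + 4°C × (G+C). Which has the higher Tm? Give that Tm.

Primer P2, 60°C

Primer P1: A+T=9, G+C=8 → Tm = 2(9)+4(8) = 50°C
Primer P2: A+T=8, G+C=11 → Tm = 2(8)+4(11) = 60°C
50°C vs 60°C → primer P2 is higher.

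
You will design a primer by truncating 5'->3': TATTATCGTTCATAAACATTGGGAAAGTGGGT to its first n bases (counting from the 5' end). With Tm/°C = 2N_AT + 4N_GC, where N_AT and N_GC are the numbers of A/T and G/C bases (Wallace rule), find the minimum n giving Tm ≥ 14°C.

First 6 bases: TATTAT → Tm = 12°C (< 14°C)
First 7 bases: TATTATC → Tm = 16°C (≥ 14°C)
Each additional base adds 2°C (A/T) or 4°C (G/C), so Tm is non-decreasing in n; n = 7 is the first length to reach 14°C.

n = 7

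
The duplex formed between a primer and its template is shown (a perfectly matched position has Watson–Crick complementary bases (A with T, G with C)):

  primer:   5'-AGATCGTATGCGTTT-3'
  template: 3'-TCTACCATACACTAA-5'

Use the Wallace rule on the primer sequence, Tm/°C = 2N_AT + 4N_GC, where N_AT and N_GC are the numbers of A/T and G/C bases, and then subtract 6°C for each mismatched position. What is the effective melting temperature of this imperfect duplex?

Primer base counts: A=3, T=6, G=4, C=2 → A+T=9, G+C=6
Perfect-match Tm = 2(9) + 4(6) = 18 + 24 = 42°C
Mismatches (positions where the bases are not complementary): 3 (at positions 5, 11, 13)
Effective Tm = 42 − 3×6 = 42 − 18 = 24°C

24°C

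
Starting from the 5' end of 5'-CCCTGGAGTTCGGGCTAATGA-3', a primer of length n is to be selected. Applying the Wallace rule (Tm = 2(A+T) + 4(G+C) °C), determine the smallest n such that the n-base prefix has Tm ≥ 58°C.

n = 18

First 17 bases: CCCTGGAGTTCGGGCTA → Tm = 56°C (< 58°C)
First 18 bases: CCCTGGAGTTCGGGCTAA → Tm = 58°C (≥ 58°C)
Each additional base adds 2°C (A/T) or 4°C (G/C), so Tm is non-decreasing in n; n = 18 is the first length to reach 58°C.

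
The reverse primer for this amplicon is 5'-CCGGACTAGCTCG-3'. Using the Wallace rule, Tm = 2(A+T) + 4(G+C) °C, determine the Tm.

44°C

C=5, G=4, T=2, A=2
So N_AT = 4 and N_GC = 9.
Tm = 2×4 + 4×9 = 44°C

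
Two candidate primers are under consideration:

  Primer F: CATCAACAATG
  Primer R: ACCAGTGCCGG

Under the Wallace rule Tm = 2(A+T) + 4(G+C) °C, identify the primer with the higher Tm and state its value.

Primer R, 38°C

Primer F: A+T=7, G+C=4 → Tm = 2(7)+4(4) = 30°C
Primer R: A+T=3, G+C=8 → Tm = 2(3)+4(8) = 38°C
30°C vs 38°C → primer R is higher.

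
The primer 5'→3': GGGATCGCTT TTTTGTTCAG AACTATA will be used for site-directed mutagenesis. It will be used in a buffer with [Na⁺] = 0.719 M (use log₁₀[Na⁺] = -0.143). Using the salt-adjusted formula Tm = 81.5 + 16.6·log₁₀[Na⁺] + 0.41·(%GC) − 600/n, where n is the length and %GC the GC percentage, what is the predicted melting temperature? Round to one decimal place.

Length n = 27. Base counts: G=6, C=4, A=6, T=11
G+C = 10, so %GC = 10/27 × 100 = 37.037%
Salt term: 16.6 × (-0.143) = -2.374
GC term: 0.41 × 37.037 = 15.185; length term: −600/27 = −22.222
Tm = 81.5 + (-2.374) + 15.185 − 22.222 = 72.089 → 72.1°C

72.1°C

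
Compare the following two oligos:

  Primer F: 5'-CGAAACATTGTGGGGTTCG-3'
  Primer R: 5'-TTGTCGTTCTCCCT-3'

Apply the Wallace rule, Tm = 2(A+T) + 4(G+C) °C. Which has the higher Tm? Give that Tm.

Primer F: A+T=9, G+C=10 → Tm = 2(9)+4(10) = 58°C
Primer R: A+T=7, G+C=7 → Tm = 2(7)+4(7) = 42°C
58°C vs 42°C → primer F is higher.

Primer F, 58°C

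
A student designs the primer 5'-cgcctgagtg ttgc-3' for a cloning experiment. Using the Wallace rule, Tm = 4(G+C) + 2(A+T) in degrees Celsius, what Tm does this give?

C=4, T=4, G=5, A=1
AT pairs contribute 5, GC pairs contribute 9.
Tm = 2×5 + 4×9 = 46°C

46°C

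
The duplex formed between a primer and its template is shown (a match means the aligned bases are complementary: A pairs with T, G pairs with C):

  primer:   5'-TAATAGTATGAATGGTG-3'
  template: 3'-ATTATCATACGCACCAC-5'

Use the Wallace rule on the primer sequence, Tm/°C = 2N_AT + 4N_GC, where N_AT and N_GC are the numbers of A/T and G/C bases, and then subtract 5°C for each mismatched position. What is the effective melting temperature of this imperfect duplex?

Primer base counts: A=6, T=6, G=5, C=0 → A+T=12, G+C=5
Perfect-match Tm = 2(12) + 4(5) = 24 + 20 = 44°C
Mismatches (positions where the bases are not complementary): 2 (at positions 11, 12)
Effective Tm = 44 − 2×5 = 44 − 10 = 34°C

34°C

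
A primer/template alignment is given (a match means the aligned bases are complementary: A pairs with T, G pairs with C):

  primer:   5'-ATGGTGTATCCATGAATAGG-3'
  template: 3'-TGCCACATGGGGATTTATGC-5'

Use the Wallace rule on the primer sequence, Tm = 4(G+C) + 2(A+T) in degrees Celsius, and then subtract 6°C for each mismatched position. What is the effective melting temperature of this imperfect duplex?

26°C

Primer base counts: A=6, T=6, G=6, C=2 → A+T=12, G+C=8
Perfect-match Tm = 2(12) + 4(8) = 24 + 32 = 56°C
Mismatches (positions where the bases are not complementary): 5 (at positions 2, 9, 12, 14, 19)
Effective Tm = 56 − 5×6 = 56 − 30 = 26°C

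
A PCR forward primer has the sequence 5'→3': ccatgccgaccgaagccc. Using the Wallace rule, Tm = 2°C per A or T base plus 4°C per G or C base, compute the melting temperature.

62°C

Scanning the sequence gives G=4, A=4, T=1, C=9.
A+T = 5, G+C = 13
Tm = 2(5) + 4(13) = 10 + 52 = 62°C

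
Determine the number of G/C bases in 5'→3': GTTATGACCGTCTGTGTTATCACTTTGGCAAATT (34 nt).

Scanning the sequence gives T=14, A=7, G=7, C=6.
G+C = 7 + 6 = 13

13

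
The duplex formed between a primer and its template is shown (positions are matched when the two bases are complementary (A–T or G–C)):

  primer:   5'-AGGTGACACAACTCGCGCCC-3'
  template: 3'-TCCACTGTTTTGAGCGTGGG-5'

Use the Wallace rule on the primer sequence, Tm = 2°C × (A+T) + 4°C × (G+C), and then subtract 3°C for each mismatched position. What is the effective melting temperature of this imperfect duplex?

60°C

Primer base counts: A=5, T=2, G=5, C=8 → A+T=7, G+C=13
Perfect-match Tm = 2(7) + 4(13) = 14 + 52 = 66°C
Mismatches (positions where the bases are not complementary): 2 (at positions 9, 17)
Effective Tm = 66 − 2×3 = 66 − 6 = 60°C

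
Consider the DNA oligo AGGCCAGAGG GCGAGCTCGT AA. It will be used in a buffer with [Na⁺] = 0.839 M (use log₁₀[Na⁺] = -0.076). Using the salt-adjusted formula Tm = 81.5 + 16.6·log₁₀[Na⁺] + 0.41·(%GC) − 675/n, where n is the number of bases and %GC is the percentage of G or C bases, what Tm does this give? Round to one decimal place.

Length n = 22. Scanning the sequence gives A=6, C=5, G=9, T=2.
G+C = 14, so %GC = 14/22 × 100 = 63.636%
Salt term: 16.6 × (-0.076) = -1.262
GC term: 0.41 × 63.636 = 26.091; length term: −675/22 = −30.682
Tm = 81.5 + (-1.262) + 26.091 − 30.682 = 75.647 → 75.6°C

75.6°C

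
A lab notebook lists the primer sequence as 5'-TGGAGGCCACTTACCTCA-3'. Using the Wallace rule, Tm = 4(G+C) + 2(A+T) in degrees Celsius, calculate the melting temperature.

Scanning the sequence gives G=4, T=4, A=4, C=6.
So N_AT = 8 and N_GC = 10.
Tm = 4·10 + 2·8 = 40 + 16 = 56°C

56°C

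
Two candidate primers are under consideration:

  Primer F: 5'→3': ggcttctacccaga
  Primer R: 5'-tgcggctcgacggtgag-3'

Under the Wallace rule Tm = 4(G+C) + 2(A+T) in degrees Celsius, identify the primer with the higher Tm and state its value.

Primer F: A+T=6, G+C=8 → Tm = 2(6)+4(8) = 44°C
Primer R: A+T=5, G+C=12 → Tm = 2(5)+4(12) = 58°C
44°C vs 58°C → primer R is higher.

Primer R, 58°C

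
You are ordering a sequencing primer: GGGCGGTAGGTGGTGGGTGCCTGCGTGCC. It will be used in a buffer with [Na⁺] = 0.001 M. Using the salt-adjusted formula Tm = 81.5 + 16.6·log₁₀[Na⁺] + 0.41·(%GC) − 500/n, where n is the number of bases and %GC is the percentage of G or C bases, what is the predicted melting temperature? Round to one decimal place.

45.6°C

Length n = 29. Counting bases: T=6, A=1, G=16, C=6
G+C = 22, so %GC = 22/29 × 100 = 75.862%
Salt term: 16.6 × (-3) = -49.8
GC term: 0.41 × 75.862 = 31.103; length term: −500/29 = −17.241
Tm = 81.5 + (-49.8) + 31.103 − 17.241 = 45.562 → 45.6°C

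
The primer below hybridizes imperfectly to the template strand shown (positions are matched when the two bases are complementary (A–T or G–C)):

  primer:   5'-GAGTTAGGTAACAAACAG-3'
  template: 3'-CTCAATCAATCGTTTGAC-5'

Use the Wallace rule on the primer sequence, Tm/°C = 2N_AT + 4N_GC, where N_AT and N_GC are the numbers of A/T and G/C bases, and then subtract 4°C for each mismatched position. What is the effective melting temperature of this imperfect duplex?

38°C

Primer base counts: A=8, T=3, G=5, C=2 → A+T=11, G+C=7
Perfect-match Tm = 2(11) + 4(7) = 22 + 28 = 50°C
Mismatches (positions where the bases are not complementary): 3 (at positions 8, 11, 17)
Effective Tm = 50 − 3×4 = 50 − 12 = 38°C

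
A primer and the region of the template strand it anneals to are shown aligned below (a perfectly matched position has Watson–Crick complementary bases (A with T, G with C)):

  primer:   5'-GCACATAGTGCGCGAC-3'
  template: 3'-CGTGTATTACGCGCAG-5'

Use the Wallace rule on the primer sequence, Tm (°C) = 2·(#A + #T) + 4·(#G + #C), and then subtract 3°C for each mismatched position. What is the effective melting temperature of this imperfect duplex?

46°C

Primer base counts: A=4, T=2, G=5, C=5 → A+T=6, G+C=10
Perfect-match Tm = 2(6) + 4(10) = 12 + 40 = 52°C
Mismatches (positions where the bases are not complementary): 2 (at positions 8, 15)
Effective Tm = 52 − 2×3 = 52 − 6 = 46°C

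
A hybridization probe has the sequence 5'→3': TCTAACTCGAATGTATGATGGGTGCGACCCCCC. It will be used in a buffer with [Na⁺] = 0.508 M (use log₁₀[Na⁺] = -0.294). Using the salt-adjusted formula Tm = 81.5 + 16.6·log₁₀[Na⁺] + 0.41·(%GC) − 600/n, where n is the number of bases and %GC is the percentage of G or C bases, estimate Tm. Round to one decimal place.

Length n = 33. Counting bases: G=8, A=7, T=8, C=10
G+C = 18, so %GC = 18/33 × 100 = 54.545%
Salt term: 16.6 × (-0.294) = -4.88
GC term: 0.41 × 54.545 = 22.363; length term: −600/33 = −18.182
Tm = 81.5 + (-4.88) + 22.363 − 18.182 = 80.801 → 80.8°C

80.8°C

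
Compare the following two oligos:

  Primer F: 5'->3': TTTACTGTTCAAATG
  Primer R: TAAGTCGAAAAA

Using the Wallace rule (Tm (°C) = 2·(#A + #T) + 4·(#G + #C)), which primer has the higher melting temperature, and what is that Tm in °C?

Primer F: A+T=11, G+C=4 → Tm = 2(11)+4(4) = 38°C
Primer R: A+T=9, G+C=3 → Tm = 2(9)+4(3) = 30°C
38°C vs 30°C → primer F is higher.

Primer F, 38°C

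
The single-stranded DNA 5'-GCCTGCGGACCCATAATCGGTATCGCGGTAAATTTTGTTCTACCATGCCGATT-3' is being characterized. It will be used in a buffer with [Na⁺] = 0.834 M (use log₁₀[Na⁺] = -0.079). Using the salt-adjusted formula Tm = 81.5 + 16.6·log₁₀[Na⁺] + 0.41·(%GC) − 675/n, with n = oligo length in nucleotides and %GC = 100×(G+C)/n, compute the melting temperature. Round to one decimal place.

Length n = 53. A=11, C=14, T=16, G=12
G+C = 26, so %GC = 26/53 × 100 = 49.057%
Salt term: 16.6 × (-0.079) = -1.311
GC term: 0.41 × 49.057 = 20.113; length term: −675/53 = −12.736
Tm = 81.5 + (-1.311) + 20.113 − 12.736 = 87.566 → 87.6°C

87.6°C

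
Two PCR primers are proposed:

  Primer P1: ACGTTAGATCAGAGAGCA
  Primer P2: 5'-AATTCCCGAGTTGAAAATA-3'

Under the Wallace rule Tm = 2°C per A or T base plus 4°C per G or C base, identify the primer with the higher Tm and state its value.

Primer P1: A+T=10, G+C=8 → Tm = 2(10)+4(8) = 52°C
Primer P2: A+T=13, G+C=6 → Tm = 2(13)+4(6) = 50°C
52°C vs 50°C → primer P1 is higher.

Primer P1, 52°C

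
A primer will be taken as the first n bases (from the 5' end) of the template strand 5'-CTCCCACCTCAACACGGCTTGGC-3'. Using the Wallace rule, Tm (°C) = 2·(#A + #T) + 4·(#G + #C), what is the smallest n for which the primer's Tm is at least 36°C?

n = 11

First 10 bases: CTCCCACCTC → Tm = 34°C (< 36°C)
First 11 bases: CTCCCACCTCA → Tm = 36°C (≥ 36°C)
Since every base adds ≥2°C, Tm only increases with n, so the threshold is first crossed at n = 11.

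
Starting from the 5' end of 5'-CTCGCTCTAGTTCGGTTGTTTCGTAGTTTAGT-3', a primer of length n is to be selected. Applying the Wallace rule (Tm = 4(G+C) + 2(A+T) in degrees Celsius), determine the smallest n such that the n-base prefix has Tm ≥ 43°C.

First 13 bases: CTCGCTCTAGTTC → Tm = 40°C (< 43°C)
First 14 bases: CTCGCTCTAGTTCG → Tm = 44°C (≥ 43°C)
Each additional base adds 2°C (A/T) or 4°C (G/C), so Tm is non-decreasing in n; n = 14 is the first length to reach 43°C.

n = 14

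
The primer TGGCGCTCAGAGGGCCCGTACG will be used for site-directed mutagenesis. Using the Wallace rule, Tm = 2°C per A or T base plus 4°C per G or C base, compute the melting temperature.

76°C

Scanning the sequence gives A=3, C=7, T=3, G=9.
A+T = 6, G+C = 16
Tm = 4·16 + 2·6 = 64 + 12 = 76°C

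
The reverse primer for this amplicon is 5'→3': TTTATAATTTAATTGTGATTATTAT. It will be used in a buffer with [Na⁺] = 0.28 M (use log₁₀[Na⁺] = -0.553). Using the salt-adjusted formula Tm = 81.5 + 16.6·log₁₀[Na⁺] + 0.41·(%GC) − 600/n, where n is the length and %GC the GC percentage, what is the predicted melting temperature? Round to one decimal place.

51.6°C

Length n = 25. Base counts: A=8, T=15, C=0, G=2
G+C = 2, so %GC = 2/25 × 100 = 8%
Salt term: 16.6 × (-0.553) = -9.18
GC term: 0.41 × 8 = 3.28; length term: −600/25 = −24
Tm = 81.5 + (-9.18) + 3.28 − 24 = 51.6 → 51.6°C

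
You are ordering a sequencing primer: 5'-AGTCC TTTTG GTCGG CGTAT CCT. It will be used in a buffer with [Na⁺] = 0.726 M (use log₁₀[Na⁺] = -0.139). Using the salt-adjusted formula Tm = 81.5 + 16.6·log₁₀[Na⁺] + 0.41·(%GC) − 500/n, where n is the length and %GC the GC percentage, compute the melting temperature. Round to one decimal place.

78.8°C

Length n = 23. G=6, A=2, C=6, T=9
G+C = 12, so %GC = 12/23 × 100 = 52.174%
Salt term: 16.6 × (-0.139) = -2.307
GC term: 0.41 × 52.174 = 21.391; length term: −500/23 = −21.739
Tm = 81.5 + (-2.307) + 21.391 − 21.739 = 78.845 → 78.8°C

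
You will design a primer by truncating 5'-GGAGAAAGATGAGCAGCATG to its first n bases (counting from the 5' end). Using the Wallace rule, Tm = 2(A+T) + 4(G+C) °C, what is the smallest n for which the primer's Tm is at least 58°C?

First 19 bases: GGAGAAAGATGAGCAGCAT → Tm = 56°C (< 58°C)
First 20 bases: GGAGAAAGATGAGCAGCATG → Tm = 60°C (≥ 58°C)
Since every base adds ≥2°C, Tm only increases with n, so the threshold is first crossed at n = 20.

n = 20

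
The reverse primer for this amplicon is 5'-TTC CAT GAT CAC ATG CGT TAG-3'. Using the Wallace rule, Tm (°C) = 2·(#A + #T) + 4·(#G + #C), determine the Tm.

60°C

Scanning the sequence gives C=5, A=5, G=4, T=7.
A+T = 12, G+C = 9
Tm = 4·9 + 2·12 = 36 + 24 = 60°C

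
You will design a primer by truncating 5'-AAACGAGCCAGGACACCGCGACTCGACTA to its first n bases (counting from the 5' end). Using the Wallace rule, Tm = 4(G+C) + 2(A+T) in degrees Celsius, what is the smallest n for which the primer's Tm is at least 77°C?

n = 24

First 23 bases: AAACGAGCCAGGACACCGCGACT → Tm = 74°C (< 77°C)
First 24 bases: AAACGAGCCAGGACACCGCGACTC → Tm = 78°C (≥ 77°C)
Each additional base adds 2°C (A/T) or 4°C (G/C), so Tm is non-decreasing in n; n = 24 is the first length to reach 77°C.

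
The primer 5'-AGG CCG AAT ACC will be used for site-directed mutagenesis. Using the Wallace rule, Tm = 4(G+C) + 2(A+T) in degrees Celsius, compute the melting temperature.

Base counts: C=4, T=1, G=3, A=4
So N_AT = 5 and N_GC = 7.
Tm = 2×5 + 4×7 = 38°C

38°C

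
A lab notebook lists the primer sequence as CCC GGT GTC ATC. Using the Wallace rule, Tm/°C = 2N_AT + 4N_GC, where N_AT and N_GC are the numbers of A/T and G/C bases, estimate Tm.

C=5, A=1, G=3, T=3
So N_AT = 4 and N_GC = 8.
Tm = 4·8 + 2·4 = 32 + 8 = 40°C

40°C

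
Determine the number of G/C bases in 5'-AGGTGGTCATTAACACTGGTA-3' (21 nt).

9

G=6, A=6, T=6, C=3
G+C = 6 + 3 = 9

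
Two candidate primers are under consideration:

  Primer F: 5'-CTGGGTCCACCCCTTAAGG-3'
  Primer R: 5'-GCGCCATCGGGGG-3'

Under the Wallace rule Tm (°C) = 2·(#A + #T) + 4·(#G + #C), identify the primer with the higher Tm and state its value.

Primer F: A+T=7, G+C=12 → Tm = 2(7)+4(12) = 62°C
Primer R: A+T=2, G+C=11 → Tm = 2(2)+4(11) = 48°C
62°C vs 48°C → primer F is higher.

Primer F, 62°C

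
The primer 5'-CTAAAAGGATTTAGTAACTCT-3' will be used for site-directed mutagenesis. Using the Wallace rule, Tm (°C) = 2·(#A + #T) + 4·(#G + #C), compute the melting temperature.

A=8, C=3, T=7, G=3
So N_AT = 15 and N_GC = 6.
Tm = 2(15) + 4(6) = 30 + 24 = 54°C

54°C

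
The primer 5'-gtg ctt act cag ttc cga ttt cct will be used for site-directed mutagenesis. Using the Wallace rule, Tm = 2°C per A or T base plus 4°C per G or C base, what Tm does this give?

Scanning the sequence gives A=3, C=7, T=10, G=4.
A+T = 13, G+C = 11
Tm = 2×13 + 4×11 = 70°C

70°C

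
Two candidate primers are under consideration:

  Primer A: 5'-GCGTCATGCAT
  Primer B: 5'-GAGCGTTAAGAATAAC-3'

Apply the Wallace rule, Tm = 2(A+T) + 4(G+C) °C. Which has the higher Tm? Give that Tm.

Primer B, 44°C

Primer A: A+T=5, G+C=6 → Tm = 2(5)+4(6) = 34°C
Primer B: A+T=10, G+C=6 → Tm = 2(10)+4(6) = 44°C
34°C vs 44°C → primer B is higher.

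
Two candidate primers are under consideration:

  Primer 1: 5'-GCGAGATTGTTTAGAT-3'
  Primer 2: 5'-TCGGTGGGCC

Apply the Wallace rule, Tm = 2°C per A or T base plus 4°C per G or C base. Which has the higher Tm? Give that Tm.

Primer 1, 44°C

Primer 1: A+T=10, G+C=6 → Tm = 2(10)+4(6) = 44°C
Primer 2: A+T=2, G+C=8 → Tm = 2(2)+4(8) = 36°C
44°C vs 36°C → primer 1 is higher.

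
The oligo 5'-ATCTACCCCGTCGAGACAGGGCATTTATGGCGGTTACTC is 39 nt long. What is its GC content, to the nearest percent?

54%

Base counts: C=11, G=10, T=10, A=8
G+C = 10 + 11 = 21 out of 39 bases
%GC = 21/39 × 100 = 53.85% ≈ 54%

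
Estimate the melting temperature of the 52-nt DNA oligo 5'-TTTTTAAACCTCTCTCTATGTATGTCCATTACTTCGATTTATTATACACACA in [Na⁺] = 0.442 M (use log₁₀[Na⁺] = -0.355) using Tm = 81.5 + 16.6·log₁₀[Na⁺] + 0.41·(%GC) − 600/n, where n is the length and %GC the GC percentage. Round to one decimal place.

75.9°C

Length n = 52. Scanning the sequence gives C=12, A=14, T=23, G=3.
G+C = 15, so %GC = 15/52 × 100 = 28.846%
Salt term: 16.6 × (-0.355) = -5.893
GC term: 0.41 × 28.846 = 11.827; length term: −600/52 = −11.538
Tm = 81.5 + (-5.893) + 11.827 − 11.538 = 75.896 → 75.9°C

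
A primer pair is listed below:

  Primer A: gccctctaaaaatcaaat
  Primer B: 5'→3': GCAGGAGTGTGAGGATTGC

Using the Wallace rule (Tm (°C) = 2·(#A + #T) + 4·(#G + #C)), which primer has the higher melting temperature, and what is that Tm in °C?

Primer A: A+T=12, G+C=6 → Tm = 2(12)+4(6) = 48°C
Primer B: A+T=8, G+C=11 → Tm = 2(8)+4(11) = 60°C
48°C vs 60°C → primer B is higher.

Primer B, 60°C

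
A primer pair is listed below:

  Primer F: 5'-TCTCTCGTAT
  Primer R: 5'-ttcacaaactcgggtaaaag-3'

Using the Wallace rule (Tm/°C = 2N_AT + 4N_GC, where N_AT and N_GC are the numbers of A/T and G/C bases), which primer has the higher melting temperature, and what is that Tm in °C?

Primer F: A+T=6, G+C=4 → Tm = 2(6)+4(4) = 28°C
Primer R: A+T=12, G+C=8 → Tm = 2(12)+4(8) = 56°C
28°C vs 56°C → primer R is higher.

Primer R, 56°C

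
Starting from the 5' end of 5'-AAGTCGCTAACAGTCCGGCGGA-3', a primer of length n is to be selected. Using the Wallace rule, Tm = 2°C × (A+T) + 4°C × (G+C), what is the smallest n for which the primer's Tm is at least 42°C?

First 14 bases: AAGTCGCTAACAGT → Tm = 40°C (< 42°C)
First 15 bases: AAGTCGCTAACAGTC → Tm = 44°C (≥ 42°C)
Each additional base adds 2°C (A/T) or 4°C (G/C), so Tm is non-decreasing in n; n = 15 is the first length to reach 42°C.

n = 15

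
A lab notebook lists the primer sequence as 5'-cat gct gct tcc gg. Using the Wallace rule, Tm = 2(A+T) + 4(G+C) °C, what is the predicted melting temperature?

C=5, G=4, T=4, A=1
AT pairs contribute 5, GC pairs contribute 9.
Tm = 2(5) + 4(9) = 10 + 36 = 46°C

46°C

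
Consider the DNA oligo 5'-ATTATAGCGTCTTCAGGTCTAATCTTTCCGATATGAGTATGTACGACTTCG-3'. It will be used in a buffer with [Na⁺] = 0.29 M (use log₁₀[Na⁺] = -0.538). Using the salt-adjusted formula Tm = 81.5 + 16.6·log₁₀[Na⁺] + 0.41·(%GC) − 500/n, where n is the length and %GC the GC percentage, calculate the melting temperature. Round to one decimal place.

Length n = 51. Counting bases: G=10, C=10, A=12, T=19
G+C = 20, so %GC = 20/51 × 100 = 39.216%
Salt term: 16.6 × (-0.538) = -8.931
GC term: 0.41 × 39.216 = 16.079; length term: −500/51 = −9.804
Tm = 81.5 + (-8.931) + 16.079 − 9.804 = 78.844 → 78.8°C

78.8°C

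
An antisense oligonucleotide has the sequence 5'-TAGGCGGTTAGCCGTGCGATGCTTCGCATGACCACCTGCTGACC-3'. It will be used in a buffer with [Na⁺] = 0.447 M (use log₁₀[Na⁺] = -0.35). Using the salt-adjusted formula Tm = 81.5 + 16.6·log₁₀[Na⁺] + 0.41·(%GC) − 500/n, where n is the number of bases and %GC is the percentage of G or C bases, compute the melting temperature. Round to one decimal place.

Length n = 44. G=13, A=7, C=14, T=10
G+C = 27, so %GC = 27/44 × 100 = 61.364%
Salt term: 16.6 × (-0.35) = -5.81
GC term: 0.41 × 61.364 = 25.159; length term: −500/44 = −11.364
Tm = 81.5 + (-5.81) + 25.159 − 11.364 = 89.485 → 89.5°C

89.5°C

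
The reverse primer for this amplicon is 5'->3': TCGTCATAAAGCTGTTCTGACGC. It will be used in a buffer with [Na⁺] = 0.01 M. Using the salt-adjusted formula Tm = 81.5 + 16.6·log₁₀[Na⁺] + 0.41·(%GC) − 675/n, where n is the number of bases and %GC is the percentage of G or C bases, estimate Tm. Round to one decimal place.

38.6°C

Length n = 23. C=6, T=7, G=5, A=5
G+C = 11, so %GC = 11/23 × 100 = 47.826%
Salt term: 16.6 × (-2) = -33.2
GC term: 0.41 × 47.826 = 19.609; length term: −675/23 = −29.348
Tm = 81.5 + (-33.2) + 19.609 − 29.348 = 38.561 → 38.6°C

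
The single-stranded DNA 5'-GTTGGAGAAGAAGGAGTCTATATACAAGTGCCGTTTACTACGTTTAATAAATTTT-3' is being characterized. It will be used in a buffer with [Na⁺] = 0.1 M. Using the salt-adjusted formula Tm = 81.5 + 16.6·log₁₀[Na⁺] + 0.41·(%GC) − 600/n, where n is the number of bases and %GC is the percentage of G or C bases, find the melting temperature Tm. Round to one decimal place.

67.4°C

Length n = 55. Base counts: C=6, G=12, T=19, A=18
G+C = 18, so %GC = 18/55 × 100 = 32.727%
Salt term: 16.6 × (-1) = -16.6
GC term: 0.41 × 32.727 = 13.418; length term: −600/55 = −10.909
Tm = 81.5 + (-16.6) + 13.418 − 10.909 = 67.409 → 67.4°C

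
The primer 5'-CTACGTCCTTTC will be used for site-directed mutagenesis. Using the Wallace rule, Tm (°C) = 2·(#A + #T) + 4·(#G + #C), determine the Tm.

36°C

Base counts: A=1, G=1, C=5, T=5
AT pairs contribute 6, GC pairs contribute 6.
Tm = 2×6 + 4×6 = 36°C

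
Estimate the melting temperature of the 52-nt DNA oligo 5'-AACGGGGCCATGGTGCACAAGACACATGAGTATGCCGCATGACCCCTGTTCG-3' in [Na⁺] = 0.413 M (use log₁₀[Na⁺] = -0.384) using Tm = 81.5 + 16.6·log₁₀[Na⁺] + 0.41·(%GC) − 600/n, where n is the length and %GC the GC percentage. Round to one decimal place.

Length n = 52. Scanning the sequence gives T=9, A=13, G=15, C=15.
G+C = 30, so %GC = 30/52 × 100 = 57.692%
Salt term: 16.6 × (-0.384) = -6.374
GC term: 0.41 × 57.692 = 23.654; length term: −600/52 = −11.538
Tm = 81.5 + (-6.374) + 23.654 − 11.538 = 87.242 → 87.2°C

87.2°C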